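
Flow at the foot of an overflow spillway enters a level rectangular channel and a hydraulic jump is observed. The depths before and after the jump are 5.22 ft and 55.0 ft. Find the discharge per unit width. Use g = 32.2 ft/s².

q = 528 ft²/s

For a rectangular channel the momentum equation gives q² = ½·g·y₁·y₂·(y₁ + y₂) = ½×32.2×5.22×55.0×60.2 = 278356.
q = √278356 = 528 ft²/s.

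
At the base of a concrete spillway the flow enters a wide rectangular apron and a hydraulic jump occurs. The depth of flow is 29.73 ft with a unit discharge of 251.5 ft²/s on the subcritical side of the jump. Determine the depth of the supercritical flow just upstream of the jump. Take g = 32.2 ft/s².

y₁ = 3.926 ft

V₂ = q/y₂ = 251.5/29.73 = 8.459 ft/s; Fr₂ = V₂/√(g·y₂) = 0.2734.
Applying the sequent-depth relation in reverse, y₁/y₂ = ½[√(1 + 8Fr₂²) − 1] = ½[√1.5980 − 1] = 0.1321.
y₁ = 0.1321 × 29.73 = 3.926 ft.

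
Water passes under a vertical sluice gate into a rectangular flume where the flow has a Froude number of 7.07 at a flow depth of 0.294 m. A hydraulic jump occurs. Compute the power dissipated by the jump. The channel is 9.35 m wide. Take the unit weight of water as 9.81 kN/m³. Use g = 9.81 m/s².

P = 1543 kW

Fr₁ = 7.07 (given).
Conjugate-depth relation: y₂/y₁ = ½[√(1 + 8Fr₁²) − 1] = ½[√400.9 − 1] = 9.51.
y₂ = 9.51 × 0.294 = 2.80 m.
Head loss: ΔE = (y₂ − y₁)³/(4y₁y₂) = (2.80 − 0.294)³/(4×0.294×2.80) = 15.7/3.29 = 4.76 m.
V₁ = Fr₁·√(g·y₁) = 7.07×√(9.81×0.294) = 12.0 m/s; q = V₁·y₁ = 3.53 m²/s. Q = q·b = 3.53 × 9.35 = 33.0 m³/s. P = γ·Q·ΔE = 9.81 × 33.0 × 4.76 = 1543 kW.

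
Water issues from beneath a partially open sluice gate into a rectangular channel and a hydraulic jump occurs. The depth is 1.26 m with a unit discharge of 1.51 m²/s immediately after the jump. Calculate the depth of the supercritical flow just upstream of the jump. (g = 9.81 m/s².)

V₂ = q/y₂ = 1.51/1.26 = 1.20 m/s; Fr₂ = V₂/√(g·y₂) = 0.341.
The Bélanger relation is symmetric: y₁/y₂ = ½[√(1 + 8Fr₂²) − 1] = ½[√1.930 − 1] = 0.195.
y₁ = 0.195 × 1.26 = 0.245 m.

y₁ = 0.245 m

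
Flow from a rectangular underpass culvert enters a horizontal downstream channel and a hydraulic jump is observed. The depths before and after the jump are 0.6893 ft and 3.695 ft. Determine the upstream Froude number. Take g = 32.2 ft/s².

For a rectangular channel the momentum equation gives q² = ½·g·y₁·y₂·(y₁ + y₂) = ½×32.2×0.6893×3.695×4.384 = 179.8.
q = √179.8 = 13.41 ft²/s.
V₁ = q/y₁ = 19.45 ft/s; Fr₁ = V₁/√(g·y₁) = 4.129.

Fr₁ = 4.129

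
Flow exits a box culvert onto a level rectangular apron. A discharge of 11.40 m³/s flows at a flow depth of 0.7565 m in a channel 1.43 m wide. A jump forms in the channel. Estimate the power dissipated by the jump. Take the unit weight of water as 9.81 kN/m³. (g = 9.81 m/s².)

P = 269.7 kW

q = Q/b = 11.40/1.43 = 7.972 m²/s; V₁ = q/y₁ = 10.54 m/s. Fr₁ = V₁/√(g·y₁) = 3.868.
From the momentum equation for a rectangular channel, y₂/y₁ = ½[√(1 + 8Fr₁²) − 1] = ½[√120.71 − 1] = 4.993.
y₂ = 4.993 × 0.7565 = 3.778 m.
Head loss: ΔE = (y₂ − y₁)³/(4y₁y₂) = (3.778 − 0.7565)³/(4×0.7565×3.778) = 27.57/11.43 = 2.412 m.
P = γ·Q·ΔE = 9.81 × 11.40 × 2.412 = 269.7 kW.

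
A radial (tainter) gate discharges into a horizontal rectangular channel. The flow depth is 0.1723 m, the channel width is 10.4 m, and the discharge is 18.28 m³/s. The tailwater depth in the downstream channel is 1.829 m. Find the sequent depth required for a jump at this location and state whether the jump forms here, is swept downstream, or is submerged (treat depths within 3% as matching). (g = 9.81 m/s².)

y₂ = 1.828 m; the jump forms here

q = Q/b = 18.28/10.4 = 1.758 m²/s; V₁ = q/y₁ = 10.20 m/s. Fr₁ = V₁/√(g·y₁) = 7.847.
By Bélanger, y₂/y₁ = ½[√(1 + 8Fr₁²) − 1] = ½[√493.55 − 1] = 10.61.
y₂ = 10.61 × 0.1723 = 1.828 m.
Tailwater y_tw = 1.829 m: y_tw ≈ y₂, so the jump forms here.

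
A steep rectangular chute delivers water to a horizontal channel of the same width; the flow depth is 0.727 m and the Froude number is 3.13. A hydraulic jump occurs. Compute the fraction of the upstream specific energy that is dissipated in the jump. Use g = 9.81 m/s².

Fr₁ = 3.13 (given).
Sequent-depth ratio: y₂/y₁ = ½[√(1 + 8Fr₁²) − 1] = ½[√79.38 − 1] = 3.95.
y₂ = 3.95 × 0.727 = 2.88 m.
E₁ = y₁(1 + Fr₁²/2) = 0.727×(1 + 3.13²/2) = 4.29 m. ΔE = (y₂ − y₁)³/(4y₁y₂) = 1.19 m. ΔE/E₁ = 1.19/4.29 = 0.276.

ΔE/E₁ = 0.276 (27.6%)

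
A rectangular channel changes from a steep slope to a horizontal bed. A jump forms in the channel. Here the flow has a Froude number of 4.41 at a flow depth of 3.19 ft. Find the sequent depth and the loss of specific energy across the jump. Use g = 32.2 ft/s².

y₂ = 18.4 ft; ΔE = 14.9 ft

Fr₁ = 4.41 (given).
From the momentum equation for a rectangular channel, y₂/y₁ = ½[√(1 + 8Fr₁²) − 1] = ½[√156.6 − 1] = 5.76.
y₂ = 5.76 × 3.19 = 18.4 ft.
V₁ = Fr₁·√(g·y₁) = 4.41×√(32.2×3.19) = 44.7 ft/s; q = V₁·y₁ = 143 ft²/s. V₂ = q/y₂ = 143/18.4 = 7.76 ft/s. E₁ = y₁ + V₁²/2g = 34.2 ft; E₂ = y₂ + V₂²/2g = 19.3 ft. ΔE = E₁ − E₂ = 14.9 ft.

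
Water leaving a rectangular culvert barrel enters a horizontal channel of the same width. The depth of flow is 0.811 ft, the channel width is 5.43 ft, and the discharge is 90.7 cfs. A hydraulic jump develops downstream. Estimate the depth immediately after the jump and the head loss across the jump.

y₂ = 4.23 ft; ΔE = 2.92 ft

q = Q/b = 90.7/5.43 = 16.7 ft²/s; V₁ = q/y₁ = 20.6 ft/s. Fr₁ = V₁/√(g·y₁) = 4.03.
From the momentum equation for a rectangular channel, y₂/y₁ = ½[√(1 + 8Fr₁²) − 1] = ½[√131.0 − 1] = 5.22.
y₂ = 5.22 × 0.811 = 4.23 ft.
Head loss: ΔE = (y₂ − y₁)³/(4y₁y₂) = (4.23 − 0.811)³/(4×0.811×4.23) = 40.1/13.7 = 2.92 ft.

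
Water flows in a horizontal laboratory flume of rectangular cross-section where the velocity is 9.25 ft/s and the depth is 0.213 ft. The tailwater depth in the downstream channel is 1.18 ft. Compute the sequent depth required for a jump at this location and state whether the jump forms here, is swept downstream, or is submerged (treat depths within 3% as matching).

Fr₁ = V₁/√(g·y₁) = 9.25/√(32.2×0.213) = 3.53.
Conjugate-depth relation: y₂/y₁ = ½[√(1 + 8Fr₁²) − 1] = ½[√100.8 − 1] = 4.52.
y₂ = 4.52 × 0.213 = 0.963 ft.
Tailwater y_tw = 1.18 ft: y_tw > y₂, so the jump is submerged.

y₂ = 0.963 ft; the jump is submerged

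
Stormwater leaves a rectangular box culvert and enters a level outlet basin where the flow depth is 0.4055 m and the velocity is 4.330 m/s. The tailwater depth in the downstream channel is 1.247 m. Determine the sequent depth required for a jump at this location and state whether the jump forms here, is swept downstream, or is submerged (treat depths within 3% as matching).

Fr₁ = V₁/√(g·y₁) = 4.330/√(9.81×0.4055) = 2.171.
Sequent-depth ratio: y₂/y₁ = ½[√(1 + 8Fr₁²) − 1] = ½[√38.706 − 1] = 2.611.
y₂ = 2.611 × 0.4055 = 1.059 m.
Tailwater y_tw = 1.247 m: y_tw > y₂, so the jump is submerged.

y₂ = 1.059 m; the jump is submerged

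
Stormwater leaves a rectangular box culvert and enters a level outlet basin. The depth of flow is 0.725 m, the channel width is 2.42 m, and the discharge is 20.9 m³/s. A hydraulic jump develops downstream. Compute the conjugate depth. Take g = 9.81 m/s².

y₂ = 4.23 m

q = Q/b = 20.9/2.42 = 8.64 m²/s; V₁ = q/y₁ = 11.9 m/s. Fr₁ = V₁/√(g·y₁) = 4.47.
From the momentum equation for a rectangular channel, y₂/y₁ = ½[√(1 + 8Fr₁²) − 1] = ½[√160.6 − 1] = 5.84.
y₂ = 5.84 × 0.725 = 4.23 m.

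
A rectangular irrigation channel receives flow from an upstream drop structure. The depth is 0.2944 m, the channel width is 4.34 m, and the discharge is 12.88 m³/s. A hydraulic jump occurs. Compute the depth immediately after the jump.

q = Q/b = 12.88/4.34 = 2.968 m²/s; V₁ = q/y₁ = 10.08 m/s. Fr₁ = V₁/√(g·y₁) = 5.932.
From the momentum equation for a rectangular channel, y₂/y₁ = ½[√(1 + 8Fr₁²) − 1] = ½[√282.49 − 1] = 7.904.
y₂ = 7.904 × 0.2944 = 2.327 m.

y₂ = 2.327 m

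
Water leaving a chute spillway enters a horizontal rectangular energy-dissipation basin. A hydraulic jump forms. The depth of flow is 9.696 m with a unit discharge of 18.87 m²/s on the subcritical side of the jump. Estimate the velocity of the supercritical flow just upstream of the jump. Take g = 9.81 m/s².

V₂ = q/y₂ = 18.87/9.696 = 1.946 m/s; Fr₂ = V₂/√(g·y₂) = 0.1995.
The Bélanger relation is symmetric: y₁/y₂ = ½[√(1 + 8Fr₂²) − 1] = ½[√1.3186 − 1] = 0.07414.
y₁ = 0.07414 × 9.696 = 0.7189 m.
V₁ = q/y₁ = 18.87/0.7189 = 26.25 m/s.

V₁ = 26.25 m/s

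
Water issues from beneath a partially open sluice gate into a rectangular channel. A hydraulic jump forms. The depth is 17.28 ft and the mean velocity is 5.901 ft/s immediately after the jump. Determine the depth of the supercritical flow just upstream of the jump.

y₁ = 1.944 ft

Fr₂ = V₂/√(g·y₂) = 5.901/√(32.2×17.28) = 0.2502.
Applying the sequent-depth relation in reverse, y₁/y₂ = ½[√(1 + 8Fr₂²) − 1] = ½[√1.5007 − 1] = 0.1125.
y₁ = 0.1125 × 17.28 = 1.944 ft.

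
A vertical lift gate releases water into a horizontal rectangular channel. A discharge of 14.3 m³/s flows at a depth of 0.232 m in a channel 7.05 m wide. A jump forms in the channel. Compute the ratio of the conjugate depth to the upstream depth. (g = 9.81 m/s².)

y₂/y₁ = 7.71

q = Q/b = 14.3/7.05 = 2.03 m²/s; V₁ = q/y₁ = 8.74 m/s. Fr₁ = V₁/√(g·y₁) = 5.80.
Sequent-depth ratio: y₂/y₁ = ½[√(1 + 8Fr₁²) − 1] = ½[√269.7 − 1] = 7.71.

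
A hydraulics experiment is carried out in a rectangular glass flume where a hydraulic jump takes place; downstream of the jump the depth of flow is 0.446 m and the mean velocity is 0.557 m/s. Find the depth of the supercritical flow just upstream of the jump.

y₁ = 0.0562 m

Fr₂ = V₂/√(g·y₂) = 0.557/√(9.81×0.446) = 0.266.
The Bélanger relation is symmetric: y₁/y₂ = ½[√(1 + 8Fr₂²) − 1] = ½[√1.567 − 1] = 0.126.
y₁ = 0.126 × 0.446 = 0.0562 m.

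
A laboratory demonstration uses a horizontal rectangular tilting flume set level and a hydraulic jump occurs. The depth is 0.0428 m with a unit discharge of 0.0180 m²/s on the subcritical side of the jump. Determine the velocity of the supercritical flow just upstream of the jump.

V₂ = q/y₂ = 0.0180/0.0428 = 0.421 m/s; Fr₂ = V₂/√(g·y₂) = 0.649.
Since the conjugate-depth ratio holds either way, y₁/y₂ = ½[√(1 + 8Fr₂²) − 1] = ½[√4.370 − 1] = 0.545.
y₁ = 0.545 × 0.0428 = 0.0233 m.
V₁ = q/y₁ = 0.0180/0.0233 = 0.771 m/s.

V₁ = 0.771 m/s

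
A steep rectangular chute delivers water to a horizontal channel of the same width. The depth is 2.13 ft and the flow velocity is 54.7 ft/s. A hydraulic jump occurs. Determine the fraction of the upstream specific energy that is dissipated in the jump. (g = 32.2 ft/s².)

Fr₁ = V₁/√(g·y₁) = 54.7/√(32.2×2.13) = 6.60.
Sequent-depth ratio: y₂/y₁ = ½[√(1 + 8Fr₁²) − 1] = ½[√350.0 − 1] = 8.85.
y₂ = 8.85 × 2.13 = 18.9 ft.
E₁ = y₁ + V₁²/2g = 48.6 ft. ΔE = (y₂ − y₁)³/(4y₁y₂) = 29.1 ft. ΔE/E₁ = 29.1/48.6 = 0.600.

ΔE/E₁ = 0.600 (60.0%)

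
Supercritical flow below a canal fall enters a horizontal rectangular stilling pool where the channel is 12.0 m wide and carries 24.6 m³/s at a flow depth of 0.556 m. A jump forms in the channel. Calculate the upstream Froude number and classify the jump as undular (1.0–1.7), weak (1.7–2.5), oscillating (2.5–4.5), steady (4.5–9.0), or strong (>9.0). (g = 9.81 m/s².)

q = Q/b = 24.6/12.0 = 2.05 m²/s; V₁ = q/y₁ = 3.69 m/s. Fr₁ = V₁/√(g·y₁) = 1.58.
Fr₁ = 1.58 lies in the undular range.

Fr₁ = 1.58; undular jump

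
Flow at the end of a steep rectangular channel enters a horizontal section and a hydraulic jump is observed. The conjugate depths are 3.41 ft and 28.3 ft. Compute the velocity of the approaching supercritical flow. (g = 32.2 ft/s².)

For a rectangular channel the momentum equation gives q² = ½·g·y₁·y₂·(y₁ + y₂) = ½×32.2×3.41×28.3×31.7 = 49268.
q = √49268 = 222 ft²/s.
V₁ = q/y₁ = 222/3.41 = 65.1 ft/s.

V₁ = 65.1 ft/s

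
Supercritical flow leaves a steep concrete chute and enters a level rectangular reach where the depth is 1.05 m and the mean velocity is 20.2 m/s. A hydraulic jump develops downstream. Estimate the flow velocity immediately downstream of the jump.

V₂ = 2.40 m/s

Fr₁ = V₁/√(g·y₁) = 20.2/√(9.81×1.05) = 6.29.
Bélanger equation: y₂/y₁ = ½[√(1 + 8Fr₁²) − 1] = ½[√317.9 − 1] = 8.41.
y₂ = 8.41 × 1.05 = 8.84 m.
q = V₁·y₁ = 20.2 × 1.05 = 21.2 m²/s.
V₂ = q/y₂ = 21.2/8.84 = 2.40 m/s.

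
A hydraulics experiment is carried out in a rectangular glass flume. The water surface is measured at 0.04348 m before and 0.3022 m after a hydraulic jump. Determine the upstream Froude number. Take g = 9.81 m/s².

For a rectangular channel the momentum equation gives q² = ½·g·y₁·y₂·(y₁ + y₂) = ½×9.81×0.04348×0.3022×0.3457 = 0.02228.
q = √0.02228 = 0.1493 m²/s.
V₁ = q/y₁ = 3.433 m/s; Fr₁ = V₁/√(g·y₁) = 5.256.

Fr₁ = 5.256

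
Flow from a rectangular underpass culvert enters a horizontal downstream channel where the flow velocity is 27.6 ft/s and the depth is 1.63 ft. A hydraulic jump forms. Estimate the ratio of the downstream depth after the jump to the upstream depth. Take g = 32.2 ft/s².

Fr₁ = V₁/√(g·y₁) = 27.6/√(32.2×1.63) = 3.81.
Sequent-depth ratio: y₂/y₁ = ½[√(1 + 8Fr₁²) − 1] = ½[√117.1 − 1] = 4.91.

y₂/y₁ = 4.91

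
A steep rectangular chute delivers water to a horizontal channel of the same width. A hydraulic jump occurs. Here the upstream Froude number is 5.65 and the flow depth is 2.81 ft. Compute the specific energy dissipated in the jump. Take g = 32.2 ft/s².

ΔE = 25.8 ft

Fr₁ = 5.65 (given).
Sequent-depth ratio: y₂/y₁ = ½[√(1 + 8Fr₁²) − 1] = ½[√256.4 − 1] = 7.51.
y₂ = 7.51 × 2.81 = 21.1 ft.
V₁ = Fr₁·√(g·y₁) = 5.65×√(32.2×2.81) = 53.7 ft/s; q = V₁·y₁ = 151 ft²/s. V₂ = q/y₂ = 151/21.1 = 7.16 ft/s. E₁ = y₁ + V₁²/2g = 47.7 ft; E₂ = y₂ + V₂²/2g = 21.9 ft. ΔE = E₁ − E₂ = 25.8 ft.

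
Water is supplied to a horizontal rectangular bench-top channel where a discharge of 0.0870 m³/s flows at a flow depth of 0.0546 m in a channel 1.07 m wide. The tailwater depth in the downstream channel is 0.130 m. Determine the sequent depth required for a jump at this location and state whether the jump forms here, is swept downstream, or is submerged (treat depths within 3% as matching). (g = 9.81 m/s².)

q = Q/b = 0.0870/1.07 = 0.0813 m²/s; V₁ = q/y₁ = 1.49 m/s. Fr₁ = V₁/√(g·y₁) = 2.03.
Sequent-depth ratio: y₂/y₁ = ½[√(1 + 8Fr₁²) − 1] = ½[√34.12 − 1] = 2.42.
y₂ = 2.42 × 0.0546 = 0.132 m.
Tailwater y_tw = 0.130 m: y_tw ≈ y₂, so the jump forms here.

y₂ = 0.132 m; the jump forms here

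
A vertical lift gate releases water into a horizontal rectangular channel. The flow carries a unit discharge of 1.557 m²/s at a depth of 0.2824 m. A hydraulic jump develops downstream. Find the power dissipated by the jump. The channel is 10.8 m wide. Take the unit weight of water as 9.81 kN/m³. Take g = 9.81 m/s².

V₁ = q/y₁ = 1.557/0.2824 = 5.513 m/s. Fr₁ = V₁/√(g·y₁) = 5.513/√(9.81×0.2824) = 3.313.
Sequent-depth ratio: y₂/y₁ = ½[√(1 + 8Fr₁²) − 1] = ½[√88.782 − 1] = 4.211.
y₂ = 4.211 × 0.2824 = 1.189 m.
Head loss: ΔE = (y₂ − y₁)³/(4y₁y₂) = (1.189 − 0.2824)³/(4×0.2824×1.189) = 0.7458/1.343 = 0.5551 m.
Q = q·b = 1.557 × 10.8 = 16.82 m³/s. P = γ·Q·ΔE = 9.81 × 16.82 × 0.5551 = 91.58 kW.

P = 91.58 kW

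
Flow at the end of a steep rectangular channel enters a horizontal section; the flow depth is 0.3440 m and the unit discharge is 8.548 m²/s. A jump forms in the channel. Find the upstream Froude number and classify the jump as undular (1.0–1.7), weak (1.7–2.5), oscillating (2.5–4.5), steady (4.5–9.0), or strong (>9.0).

Fr₁ = 13.53; strong jump

V₁ = q/y₁ = 8.548/0.3440 = 24.85 m/s. Fr₁ = V₁/√(g·y₁) = 24.85/√(9.81×0.3440) = 13.53.
Fr₁ = 13.53 lies in the strong range.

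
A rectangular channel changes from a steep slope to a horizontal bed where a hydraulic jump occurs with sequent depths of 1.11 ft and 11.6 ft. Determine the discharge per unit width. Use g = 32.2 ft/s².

For a rectangular channel the momentum equation gives q² = ½·g·y₁·y₂·(y₁ + y₂) = ½×32.2×1.11×11.6×12.7 = 2635.
q = √2635 = 51.3 ft²/s.

q = 51.3 ft²/s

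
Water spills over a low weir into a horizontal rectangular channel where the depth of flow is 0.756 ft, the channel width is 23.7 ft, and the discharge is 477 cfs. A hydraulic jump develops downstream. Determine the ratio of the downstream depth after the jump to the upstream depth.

q = Q/b = 477/23.7 = 20.1 ft²/s; V₁ = q/y₁ = 26.6 ft/s. Fr₁ = V₁/√(g·y₁) = 5.40.
Bélanger equation: y₂/y₁ = ½[√(1 + 8Fr₁²) − 1] = ½[√233.9 − 1] = 7.15.

y₂/y₁ = 7.15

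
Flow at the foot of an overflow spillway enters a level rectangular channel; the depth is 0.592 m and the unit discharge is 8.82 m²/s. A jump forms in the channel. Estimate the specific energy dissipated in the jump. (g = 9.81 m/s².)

ΔE = 6.85 m

V₁ = q/y₁ = 8.82/0.592 = 14.9 m/s. Fr₁ = V₁/√(g·y₁) = 14.9/√(9.81×0.592) = 6.18.
By Bélanger, y₂/y₁ = ½[√(1 + 8Fr₁²) − 1] = ½[√306.8 − 1] = 8.26.
y₂ = 8.26 × 0.592 = 4.89 m.
Head loss: ΔE = (y₂ − y₁)³/(4y₁y₂) = (4.89 − 0.592)³/(4×0.592×4.89) = 79.3/11.6 = 6.85 m.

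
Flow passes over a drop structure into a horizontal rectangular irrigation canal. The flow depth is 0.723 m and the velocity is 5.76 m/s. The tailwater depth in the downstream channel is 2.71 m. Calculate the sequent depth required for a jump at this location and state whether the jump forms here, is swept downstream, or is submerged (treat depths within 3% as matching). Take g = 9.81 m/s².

Fr₁ = V₁/√(g·y₁) = 5.76/√(9.81×0.723) = 2.16.
Conjugate-depth relation: y₂/y₁ = ½[√(1 + 8Fr₁²) − 1] = ½[√38.42 − 1] = 2.60.
y₂ = 2.60 × 0.723 = 1.88 m.
Tailwater y_tw = 2.71 m: y_tw > y₂, so the jump is submerged.

y₂ = 1.88 m; the jump is submerged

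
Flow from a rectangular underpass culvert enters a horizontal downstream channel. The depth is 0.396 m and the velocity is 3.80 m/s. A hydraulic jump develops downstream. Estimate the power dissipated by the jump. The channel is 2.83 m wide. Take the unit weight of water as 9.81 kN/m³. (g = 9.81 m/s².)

P = 3.75 kW

Fr₁ = V₁/√(g·y₁) = 3.80/√(9.81×0.396) = 1.93.
By Bélanger, y₂/y₁ = ½[√(1 + 8Fr₁²) − 1] = ½[√30.74 − 1] = 2.27.
y₂ = 2.27 × 0.396 = 0.900 m.
q = V₁·y₁ = 3.80 × 0.396 = 1.50 m²/s. V₂ = q/y₂ = 1.50/0.900 = 1.67 m/s. E₁ = y₁ + V₁²/2g = 1.13 m; E₂ = y₂ + V₂²/2g = 1.04 m. ΔE = E₁ − E₂ = 0.0897 m.
Q = q·b = 1.50 × 2.83 = 4.26 m³/s. P = γ·Q·ΔE = 9.81 × 4.26 × 0.0897 = 3.75 kW.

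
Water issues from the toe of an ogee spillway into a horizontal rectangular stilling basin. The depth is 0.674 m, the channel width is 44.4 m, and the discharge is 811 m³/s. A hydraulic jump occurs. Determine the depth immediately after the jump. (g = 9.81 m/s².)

y₂ = 9.71 m

q = Q/b = 811/44.4 = 18.3 m²/s; V₁ = q/y₁ = 27.1 m/s. Fr₁ = V₁/√(g·y₁) = 10.5.
Conjugate-depth relation: y₂/y₁ = ½[√(1 + 8Fr₁²) − 1] = ½[√889.6 − 1] = 14.4.
y₂ = 14.4 × 0.674 = 9.71 m.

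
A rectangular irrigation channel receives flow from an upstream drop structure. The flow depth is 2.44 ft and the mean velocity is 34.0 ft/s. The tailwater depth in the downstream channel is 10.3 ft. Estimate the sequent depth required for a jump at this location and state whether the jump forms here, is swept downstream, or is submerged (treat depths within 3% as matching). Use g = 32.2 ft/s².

y₂ = 12.1 ft; the jump is swept downstream

Fr₁ = V₁/√(g·y₁) = 34.0/√(32.2×2.44) = 3.84.
From the momentum equation for a rectangular channel, y₂/y₁ = ½[√(1 + 8Fr₁²) − 1] = ½[√118.7 − 1] = 4.95.
y₂ = 4.95 × 2.44 = 12.1 ft.
Tailwater y_tw = 10.3 ft: y_tw < y₂, so the jump is swept downstream.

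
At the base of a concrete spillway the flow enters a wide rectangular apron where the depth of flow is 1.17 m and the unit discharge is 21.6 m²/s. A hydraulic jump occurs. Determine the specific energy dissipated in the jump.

ΔE = 9.76 m

V₁ = q/y₁ = 21.6/1.17 = 18.5 m/s. Fr₁ = V₁/√(g·y₁) = 18.5/√(9.81×1.17) = 5.45.
From the momentum equation for a rectangular channel, y₂/y₁ = ½[√(1 + 8Fr₁²) − 1] = ½[√238.6 − 1] = 7.22.
y₂ = 7.22 × 1.17 = 8.45 m.
Head loss: ΔE = (y₂ − y₁)³/(4y₁y₂) = (8.45 − 1.17)³/(4×1.17×8.45) = 386/39.5 = 9.76 m.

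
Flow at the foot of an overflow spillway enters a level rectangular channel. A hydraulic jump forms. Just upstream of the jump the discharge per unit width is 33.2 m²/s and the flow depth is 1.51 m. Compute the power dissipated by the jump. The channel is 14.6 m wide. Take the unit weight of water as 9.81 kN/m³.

P = 67781 kW

V₁ = q/y₁ = 33.2/1.51 = 22.0 m/s. Fr₁ = V₁/√(g·y₁) = 22.0/√(9.81×1.51) = 5.71.
From the momentum equation for a rectangular channel, y₂/y₁ = ½[√(1 + 8Fr₁²) − 1] = ½[√262.1 − 1] = 7.59.
y₂ = 7.59 × 1.51 = 11.5 m.
Head loss: ΔE = (y₂ − y₁)³/(4y₁y₂) = (11.5 − 1.51)³/(4×1.51×11.5) = 987/69.3 = 14.3 m.
Q = q·b = 33.2 × 14.6 = 485 m³/s. P = γ·Q·ΔE = 9.81 × 485 × 14.3 = 67781 kW.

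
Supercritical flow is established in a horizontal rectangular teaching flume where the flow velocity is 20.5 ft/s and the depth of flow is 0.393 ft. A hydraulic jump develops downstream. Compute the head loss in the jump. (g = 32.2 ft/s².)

Fr₁ = V₁/√(g·y₁) = 20.5/√(32.2×0.393) = 5.76.
Bélanger equation: y₂/y₁ = ½[√(1 + 8Fr₁²) − 1] = ½[√266.7 − 1] = 7.67.
y₂ = 7.67 × 0.393 = 3.01 ft.
q = V₁·y₁ = 20.5 × 0.393 = 8.06 ft²/s. V₂ = q/y₂ = 8.06/3.01 = 2.67 ft/s. E₁ = y₁ + V₁²/2g = 6.92 ft; E₂ = y₂ + V₂²/2g = 3.12 ft. ΔE = E₁ − E₂ = 3.80 ft.

ΔE = 3.80 ft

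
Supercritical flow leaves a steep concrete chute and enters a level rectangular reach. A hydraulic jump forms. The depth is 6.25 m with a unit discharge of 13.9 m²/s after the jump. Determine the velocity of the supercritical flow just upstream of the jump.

V₂ = q/y₂ = 13.9/6.25 = 2.22 m/s; Fr₂ = V₂/√(g·y₂) = 0.284.
Applying the sequent-depth relation in reverse, y₁/y₂ = ½[√(1 + 8Fr₂²) − 1] = ½[√1.645 − 1] = 0.141.
y₁ = 0.141 × 6.25 = 0.884 m.
V₁ = q/y₁ = 13.9/0.884 = 15.7 m/s.

V₁ = 15.7 m/s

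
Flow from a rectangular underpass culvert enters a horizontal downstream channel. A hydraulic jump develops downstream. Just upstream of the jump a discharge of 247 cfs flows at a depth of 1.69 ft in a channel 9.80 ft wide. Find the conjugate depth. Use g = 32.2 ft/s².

y₂ = 4.06 ft

q = Q/b = 247/9.80 = 25.2 ft²/s; V₁ = q/y₁ = 14.9 ft/s. Fr₁ = V₁/√(g·y₁) = 2.02.
By Bélanger, y₂/y₁ = ½[√(1 + 8Fr₁²) − 1] = ½[√33.70 − 1] = 2.40.
y₂ = 2.40 × 1.69 = 4.06 ft.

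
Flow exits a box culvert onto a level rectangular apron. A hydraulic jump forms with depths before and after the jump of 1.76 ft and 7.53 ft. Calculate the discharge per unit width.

q = 44.5 ft²/s

For a rectangular channel the momentum equation gives q² = ½·g·y₁·y₂·(y₁ + y₂) = ½×32.2×1.76×7.53×9.29 = 1982.
q = √1982 = 44.5 ft²/s.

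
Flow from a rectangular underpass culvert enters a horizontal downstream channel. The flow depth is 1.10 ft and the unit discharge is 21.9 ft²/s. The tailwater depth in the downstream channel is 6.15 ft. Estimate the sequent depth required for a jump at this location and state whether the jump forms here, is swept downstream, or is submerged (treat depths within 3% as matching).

y₂ = 4.68 ft; the jump is submerged

V₁ = q/y₁ = 21.9/1.10 = 19.9 ft/s. Fr₁ = V₁/√(g·y₁) = 19.9/√(32.2×1.10) = 3.35.
Conjugate-depth relation: y₂/y₁ = ½[√(1 + 8Fr₁²) − 1] = ½[√90.52 − 1] = 4.26.
y₂ = 4.26 × 1.10 = 4.68 ft.
Tailwater y_tw = 6.15 ft: y_tw > y₂, so the jump is submerged.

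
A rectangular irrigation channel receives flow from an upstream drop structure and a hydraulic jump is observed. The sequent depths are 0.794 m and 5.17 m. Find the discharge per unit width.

For a rectangular channel the momentum equation gives q² = ½·g·y₁·y₂·(y₁ + y₂) = ½×9.81×0.794×5.17×5.96 = 120.
q = √120 = 11.0 m²/s.

q = 11.0 m²/s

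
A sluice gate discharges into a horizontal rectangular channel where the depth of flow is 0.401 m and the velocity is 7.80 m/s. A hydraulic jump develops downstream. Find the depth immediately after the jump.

Fr₁ = V₁/√(g·y₁) = 7.80/√(9.81×0.401) = 3.93.
Conjugate-depth relation: y₂/y₁ = ½[√(1 + 8Fr₁²) − 1] = ½[√124.7 − 1] = 5.08.
y₂ = 5.08 × 0.401 = 2.04 m.

y₂ = 2.04 m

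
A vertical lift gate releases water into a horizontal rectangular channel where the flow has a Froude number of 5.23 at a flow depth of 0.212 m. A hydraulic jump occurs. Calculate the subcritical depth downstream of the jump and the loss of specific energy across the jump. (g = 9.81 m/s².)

y₂ = 1.47 m; ΔE = 1.59 m

Fr₁ = 5.23 (given).
Sequent-depth ratio: y₂/y₁ = ½[√(1 + 8Fr₁²) − 1] = ½[√219.8 − 1] = 6.91.
y₂ = 6.91 × 0.212 = 1.47 m.
V₁ = Fr₁·√(g·y₁) = 5.23×√(9.81×0.212) = 7.54 m/s; q = V₁·y₁ = 1.60 m²/s. V₂ = q/y₂ = 1.60/1.47 = 1.09 m/s. E₁ = y₁ + V₁²/2g = 3.11 m; E₂ = y₂ + V₂²/2g = 1.53 m. ΔE = E₁ − E₂ = 1.59 m.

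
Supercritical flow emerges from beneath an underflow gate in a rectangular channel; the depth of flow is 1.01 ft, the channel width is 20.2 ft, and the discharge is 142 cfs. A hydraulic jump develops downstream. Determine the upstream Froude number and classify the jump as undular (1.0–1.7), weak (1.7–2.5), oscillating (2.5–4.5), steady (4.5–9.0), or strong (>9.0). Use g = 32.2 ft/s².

q = Q/b = 142/20.2 = 7.03 ft²/s; V₁ = q/y₁ = 6.96 ft/s. Fr₁ = V₁/√(g·y₁) = 1.22.
Fr₁ = 1.22 lies in the undular range.

Fr₁ = 1.22; undular jump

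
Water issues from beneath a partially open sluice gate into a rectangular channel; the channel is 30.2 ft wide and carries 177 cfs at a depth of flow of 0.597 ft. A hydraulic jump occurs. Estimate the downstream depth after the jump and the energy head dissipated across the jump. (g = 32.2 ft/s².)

q = Q/b = 177/30.2 = 5.86 ft²/s; V₁ = q/y₁ = 9.82 ft/s. Fr₁ = V₁/√(g·y₁) = 2.24.
Bélanger equation: y₂/y₁ = ½[√(1 + 8Fr₁²) − 1] = ½[√41.11 − 1] = 2.71.
y₂ = 2.71 × 0.597 = 1.62 ft.
Head loss: ΔE = (y₂ − y₁)³/(4y₁y₂) = (1.62 − 0.597)³/(4×0.597×1.62) = 1.06/3.86 = 0.274 ft.

y₂ = 1.62 ft; ΔE = 0.274 ft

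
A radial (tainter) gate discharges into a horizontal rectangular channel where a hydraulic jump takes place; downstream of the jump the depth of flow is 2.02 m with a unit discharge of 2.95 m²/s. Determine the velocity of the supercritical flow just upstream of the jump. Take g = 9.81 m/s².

V₁ = 8.02 m/s

V₂ = q/y₂ = 2.95/2.02 = 1.46 m/s; Fr₂ = V₂/√(g·y₂) = 0.328.
From the momentum equation (using Fr₂), y₁/y₂ = ½[√(1 + 8Fr₂²) − 1] = ½[√1.861 − 1] = 0.182.
y₁ = 0.182 × 2.02 = 0.368 m.
V₁ = q/y₁ = 2.95/0.368 = 8.02 m/s.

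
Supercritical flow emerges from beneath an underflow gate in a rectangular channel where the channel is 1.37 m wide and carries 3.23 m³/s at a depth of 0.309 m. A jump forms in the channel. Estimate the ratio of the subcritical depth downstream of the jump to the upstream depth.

y₂/y₁ = 5.72

q = Q/b = 3.23/1.37 = 2.36 m²/s; V₁ = q/y₁ = 7.63 m/s. Fr₁ = V₁/√(g·y₁) = 4.38.
By Bélanger, y₂/y₁ = ½[√(1 + 8Fr₁²) − 1] = ½[√154.6 − 1] = 5.72.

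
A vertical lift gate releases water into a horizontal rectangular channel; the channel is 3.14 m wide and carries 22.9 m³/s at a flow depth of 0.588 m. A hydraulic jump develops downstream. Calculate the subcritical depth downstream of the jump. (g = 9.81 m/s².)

q = Q/b = 22.9/3.14 = 7.29 m²/s; V₁ = q/y₁ = 12.4 m/s. Fr₁ = V₁/√(g·y₁) = 5.16.
By Bélanger, y₂/y₁ = ½[√(1 + 8Fr₁²) − 1] = ½[√214.4 − 1] = 6.82.
y₂ = 6.82 × 0.588 = 4.01 m.

y₂ = 4.01 m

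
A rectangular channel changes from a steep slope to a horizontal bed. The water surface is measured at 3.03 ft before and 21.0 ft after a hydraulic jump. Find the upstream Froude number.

For a rectangular channel the momentum equation gives q² = ½·g·y₁·y₂·(y₁ + y₂) = ½×32.2×3.03×21.0×24.0 = 24617.
q = √24617 = 157 ft²/s.
V₁ = q/y₁ = 51.8 ft/s; Fr₁ = V₁/√(g·y₁) = 5.24.

Fr₁ = 5.24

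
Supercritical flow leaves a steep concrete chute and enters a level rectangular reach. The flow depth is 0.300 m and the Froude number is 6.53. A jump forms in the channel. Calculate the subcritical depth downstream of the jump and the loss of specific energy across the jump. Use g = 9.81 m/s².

y₂ = 2.62 m; ΔE = 3.99 m

Fr₁ = 6.53 (given).
Conjugate-depth relation: y₂/y₁ = ½[√(1 + 8Fr₁²) − 1] = ½[√342.1 − 1] = 8.75.
y₂ = 8.75 × 0.300 = 2.62 m.
V₁ = Fr₁·√(g·y₁) = 6.53×√(9.81×0.300) = 11.2 m/s; q = V₁·y₁ = 3.36 m²/s. V₂ = q/y₂ = 3.36/2.62 = 1.28 m/s. E₁ = y₁ + V₁²/2g = 6.70 m; E₂ = y₂ + V₂²/2g = 2.71 m. ΔE = E₁ − E₂ = 3.99 m.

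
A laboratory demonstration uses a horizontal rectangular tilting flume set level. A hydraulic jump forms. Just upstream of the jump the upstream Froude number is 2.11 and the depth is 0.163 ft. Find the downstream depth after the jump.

Fr₁ = 2.11 (given).
Sequent-depth ratio: y₂/y₁ = ½[√(1 + 8Fr₁²) − 1] = ½[√36.62 − 1] = 2.53.
y₂ = 2.53 × 0.163 = 0.412 ft.

y₂ = 0.412 ft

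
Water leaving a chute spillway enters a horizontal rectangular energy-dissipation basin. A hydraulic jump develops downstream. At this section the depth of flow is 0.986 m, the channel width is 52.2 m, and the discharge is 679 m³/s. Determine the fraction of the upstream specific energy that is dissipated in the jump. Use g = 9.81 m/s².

ΔE/E₁ = 0.418 (41.8%)

q = Q/b = 679/52.2 = 13.0 m²/s; V₁ = q/y₁ = 13.2 m/s. Fr₁ = V₁/√(g·y₁) = 4.24.
Bélanger equation: y₂/y₁ = ½[√(1 + 8Fr₁²) − 1] = ½[√144.9 − 1] = 5.52.
y₂ = 5.52 × 0.986 = 5.44 m.
E₁ = y₁ + V₁²/2g = 9.86 m. ΔE = (y₂ − y₁)³/(4y₁y₂) = 4.12 m. ΔE/E₁ = 4.12/9.86 = 0.418.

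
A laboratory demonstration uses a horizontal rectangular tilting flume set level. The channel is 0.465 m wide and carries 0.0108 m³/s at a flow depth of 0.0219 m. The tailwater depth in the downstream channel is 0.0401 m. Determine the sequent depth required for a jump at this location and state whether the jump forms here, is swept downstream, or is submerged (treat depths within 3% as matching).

q = Q/b = 0.0108/0.465 = 0.0232 m²/s; V₁ = q/y₁ = 1.06 m/s. Fr₁ = V₁/√(g·y₁) = 2.29.
Conjugate-depth relation: y₂/y₁ = ½[√(1 + 8Fr₁²) − 1] = ½[√42.88 − 1] = 2.77.
y₂ = 2.77 × 0.0219 = 0.0608 m.
Tailwater y_tw = 0.0401 m: y_tw < y₂, so the jump is swept downstream.

y₂ = 0.0608 m; the jump is swept downstream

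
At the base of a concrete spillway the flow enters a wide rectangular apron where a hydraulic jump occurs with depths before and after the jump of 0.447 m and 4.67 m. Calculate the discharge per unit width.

For a rectangular channel the momentum equation gives q² = ½·g·y₁·y₂·(y₁ + y₂) = ½×9.81×0.447×4.67×5.12 = 52.4.
q = √52.4 = 7.24 m²/s.

q = 7.24 m²/s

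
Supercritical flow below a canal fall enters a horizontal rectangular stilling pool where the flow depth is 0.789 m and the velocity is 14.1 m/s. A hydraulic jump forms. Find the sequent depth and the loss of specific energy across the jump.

y₂ = 5.27 m; ΔE = 5.42 m

Fr₁ = V₁/√(g·y₁) = 14.1/√(9.81×0.789) = 5.07.
Conjugate-depth relation: y₂/y₁ = ½[√(1 + 8Fr₁²) − 1] = ½[√206.5 − 1] = 6.68.
y₂ = 6.68 × 0.789 = 5.27 m.
q = V₁·y₁ = 14.1 × 0.789 = 11.1 m²/s. V₂ = q/y₂ = 11.1/5.27 = 2.11 m/s. E₁ = y₁ + V₁²/2g = 10.9 m; E₂ = y₂ + V₂²/2g = 5.50 m. ΔE = E₁ − E₂ = 5.42 m.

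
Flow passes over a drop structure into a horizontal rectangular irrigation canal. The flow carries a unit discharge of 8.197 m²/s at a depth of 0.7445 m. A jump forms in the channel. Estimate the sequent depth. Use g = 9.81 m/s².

V₁ = q/y₁ = 8.197/0.7445 = 11.01 m/s. Fr₁ = V₁/√(g·y₁) = 11.01/√(9.81×0.7445) = 4.074.
Sequent-depth ratio: y₂/y₁ = ½[√(1 + 8Fr₁²) − 1] = ½[√133.78 − 1] = 5.283.
y₂ = 5.283 × 0.7445 = 3.933 m.

y₂ = 3.933 m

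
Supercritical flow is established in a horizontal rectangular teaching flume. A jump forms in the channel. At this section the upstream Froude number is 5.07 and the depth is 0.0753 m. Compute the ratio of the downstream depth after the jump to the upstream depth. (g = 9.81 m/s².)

y₂/y₁ = 6.69

Fr₁ = 5.07 (given).
By Bélanger, y₂/y₁ = ½[√(1 + 8Fr₁²) − 1] = ½[√206.6 − 1] = 6.69.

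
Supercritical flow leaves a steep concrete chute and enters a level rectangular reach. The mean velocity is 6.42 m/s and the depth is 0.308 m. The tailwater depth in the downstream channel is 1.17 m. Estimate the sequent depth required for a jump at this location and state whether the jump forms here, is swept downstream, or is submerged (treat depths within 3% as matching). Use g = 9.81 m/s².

Fr₁ = V₁/√(g·y₁) = 6.42/√(9.81×0.308) = 3.69.
Conjugate-depth relation: y₂/y₁ = ½[√(1 + 8Fr₁²) − 1] = ½[√110.1 − 1] = 4.75.
y₂ = 4.75 × 0.308 = 1.46 m.
Tailwater y_tw = 1.17 m: y_tw < y₂, so the jump is swept downstream.

y₂ = 1.46 m; the jump is swept downstream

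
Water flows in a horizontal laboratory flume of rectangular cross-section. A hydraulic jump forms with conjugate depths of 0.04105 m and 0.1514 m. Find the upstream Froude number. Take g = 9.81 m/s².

For a rectangular channel the momentum equation gives q² = ½·g·y₁·y₂·(y₁ + y₂) = ½×9.81×0.04105×0.1514×0.1925 = 0.005867.
q = √0.005867 = 0.07659 m²/s.
V₁ = q/y₁ = 1.866 m/s; Fr₁ = V₁/√(g·y₁) = 2.940.

Fr₁ = 2.940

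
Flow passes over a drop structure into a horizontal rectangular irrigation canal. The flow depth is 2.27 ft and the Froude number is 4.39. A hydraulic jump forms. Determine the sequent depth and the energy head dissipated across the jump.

Fr₁ = 4.39 (given).
Sequent-depth ratio: y₂/y₁ = ½[√(1 + 8Fr₁²) − 1] = ½[√155.2 − 1] = 5.73.
y₂ = 5.73 × 2.27 = 13.0 ft.
Head loss: ΔE = (y₂ − y₁)³/(4y₁y₂) = (13.0 − 2.27)³/(4×2.27×13.0) = 1237/118 = 10.5 ft.

y₂ = 13.0 ft; ΔE = 10.5 ft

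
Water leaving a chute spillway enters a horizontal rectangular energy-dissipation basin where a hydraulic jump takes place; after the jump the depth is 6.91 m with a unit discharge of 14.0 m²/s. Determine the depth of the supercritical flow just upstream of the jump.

V₂ = q/y₂ = 14.0/6.91 = 2.03 m/s; Fr₂ = V₂/√(g·y₂) = 0.246.
Since the conjugate-depth ratio holds either way, y₁/y₂ = ½[√(1 + 8Fr₂²) − 1] = ½[√1.484 − 1] = 0.109.
y₁ = 0.109 × 6.91 = 0.754 m.

y₁ = 0.754 m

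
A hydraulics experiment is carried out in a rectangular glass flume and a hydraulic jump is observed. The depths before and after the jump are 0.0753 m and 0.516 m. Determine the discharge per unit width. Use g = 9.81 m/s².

For a rectangular channel the momentum equation gives q² = ½·g·y₁·y₂·(y₁ + y₂) = ½×9.81×0.0753×0.516×0.591 = 0.113.
q = √0.113 = 0.336 m²/s.

q = 0.336 m²/s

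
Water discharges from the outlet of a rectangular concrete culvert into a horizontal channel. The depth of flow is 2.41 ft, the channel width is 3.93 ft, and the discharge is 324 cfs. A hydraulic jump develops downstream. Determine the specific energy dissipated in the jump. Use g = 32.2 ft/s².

q = Q/b = 324/3.93 = 82.4 ft²/s; V₁ = q/y₁ = 34.2 ft/s. Fr₁ = V₁/√(g·y₁) = 3.88.
Sequent-depth ratio: y₂/y₁ = ½[√(1 + 8Fr₁²) − 1] = ½[√121.6 − 1] = 5.01.
y₂ = 5.01 × 2.41 = 12.1 ft.
Head loss: ΔE = (y₂ − y₁)³/(4y₁y₂) = (12.1 − 2.41)³/(4×2.41×12.1) = 906/116 = 7.77 ft.

ΔE = 7.77 ft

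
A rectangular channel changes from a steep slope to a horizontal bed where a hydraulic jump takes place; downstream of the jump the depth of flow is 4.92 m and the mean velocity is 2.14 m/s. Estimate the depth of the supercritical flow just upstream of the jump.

Fr₂ = V₂/√(g·y₂) = 2.14/√(9.81×4.92) = 0.308.
The Bélanger relation is symmetric: y₁/y₂ = ½[√(1 + 8Fr₂²) − 1] = ½[√1.759 − 1] = 0.163.
y₁ = 0.163 × 4.92 = 0.803 m.

y₁ = 0.803 m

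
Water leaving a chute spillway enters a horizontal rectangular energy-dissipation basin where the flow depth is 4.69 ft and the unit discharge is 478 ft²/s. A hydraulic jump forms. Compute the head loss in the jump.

V₁ = q/y₁ = 478/4.69 = 102 ft/s. Fr₁ = V₁/√(g·y₁) = 102/√(32.2×4.69) = 8.29.
By Bélanger, y₂/y₁ = ½[√(1 + 8Fr₁²) − 1] = ½[√551.3 − 1] = 11.2.
y₂ = 11.2 × 4.69 = 52.7 ft.
Head loss: ΔE = (y₂ − y₁)³/(4y₁y₂) = (52.7 − 4.69)³/(4×4.69×52.7) = 110753/989 = 112 ft.

ΔE = 112 ft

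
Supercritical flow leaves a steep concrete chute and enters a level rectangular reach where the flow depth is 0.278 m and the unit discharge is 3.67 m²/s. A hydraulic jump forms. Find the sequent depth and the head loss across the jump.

y₂ = 3.01 m; ΔE = 6.08 m

V₁ = q/y₁ = 3.67/0.278 = 13.2 m/s. Fr₁ = V₁/√(g·y₁) = 13.2/√(9.81×0.278) = 7.99.
From the momentum equation for a rectangular channel, y₂/y₁ = ½[√(1 + 8Fr₁²) − 1] = ½[√512.2 − 1] = 10.8.
y₂ = 10.8 × 0.278 = 3.01 m.
Head loss: ΔE = (y₂ − y₁)³/(4y₁y₂) = (3.01 − 0.278)³/(4×0.278×3.01) = 20.3/3.34 = 6.08 m.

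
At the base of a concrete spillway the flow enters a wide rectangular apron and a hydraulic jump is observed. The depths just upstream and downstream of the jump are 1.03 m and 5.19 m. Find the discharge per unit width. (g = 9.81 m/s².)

For a rectangular channel the momentum equation gives q² = ½·g·y₁·y₂·(y₁ + y₂) = ½×9.81×1.03×5.19×6.22 = 163.
q = √163 = 12.8 m²/s.

q = 12.8 m²/s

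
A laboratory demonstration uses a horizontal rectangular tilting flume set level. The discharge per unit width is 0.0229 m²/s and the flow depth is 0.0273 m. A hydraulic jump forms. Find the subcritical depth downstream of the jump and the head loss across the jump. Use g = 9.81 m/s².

y₂ = 0.0504 m; ΔE = 0.00224 m

V₁ = q/y₁ = 0.0229/0.0273 = 0.839 m/s. Fr₁ = V₁/√(g·y₁) = 0.839/√(9.81×0.0273) = 1.62.
From the momentum equation for a rectangular channel, y₂/y₁ = ½[√(1 + 8Fr₁²) − 1] = ½[√22.02 − 1] = 1.85.
y₂ = 1.85 × 0.0273 = 0.0504 m.
Head loss: ΔE = (y₂ − y₁)³/(4y₁y₂) = (0.0504 − 0.0273)³/(4×0.0273×0.0504) = 0.0000123/0.00550 = 0.00224 m.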